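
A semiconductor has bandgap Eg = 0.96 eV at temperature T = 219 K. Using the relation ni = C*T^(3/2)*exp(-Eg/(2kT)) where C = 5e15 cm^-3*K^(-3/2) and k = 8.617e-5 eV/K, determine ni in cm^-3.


Step 1: Compute kT = 8.617e-5 * 219 = 0.01887123 eV
Step 2: Exponent = -Eg/(2kT) = -0.96/(2*0.01887123) = -25.43554
Step 3: T^(3/2) = 219^1.5 = 3240.90
Step 4: ni = 5e15 * 3240.90 * exp(-25.43554) = 1.46e+08 cm^-3

1.46e+08


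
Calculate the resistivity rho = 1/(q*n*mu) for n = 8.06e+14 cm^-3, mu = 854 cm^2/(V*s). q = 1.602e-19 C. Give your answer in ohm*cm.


Step 1: sigma = q * n * mu = 1.602e-19 * 8.06e+14 * 854 = 1.10270e-01 S/cm
Step 2: rho = 1 / sigma = 1 / 1.10270e-01 = 9.069 ohm*cm

9.069


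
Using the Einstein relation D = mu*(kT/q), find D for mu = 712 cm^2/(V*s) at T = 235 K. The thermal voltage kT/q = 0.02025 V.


Step 1: D = mu * (kT/q)
Step 2: D = 712 * 0.02025
Step 3: D = 14.42 cm^2/s

14.42


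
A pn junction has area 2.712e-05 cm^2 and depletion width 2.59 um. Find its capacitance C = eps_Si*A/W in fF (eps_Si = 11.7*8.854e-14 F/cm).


Step 1: eps_Si = 11.7 * 8.854e-14 = 1.035918e-12 F/cm
Step 2: W in cm = 2.59 * 1e-4 = 2.59e-04 cm
Step 3: C = 1.035918e-12 * 2.712e-05 / 2.59e-04 = 1.084714e-13 F
Step 4: C = 108.47 fF

108.47


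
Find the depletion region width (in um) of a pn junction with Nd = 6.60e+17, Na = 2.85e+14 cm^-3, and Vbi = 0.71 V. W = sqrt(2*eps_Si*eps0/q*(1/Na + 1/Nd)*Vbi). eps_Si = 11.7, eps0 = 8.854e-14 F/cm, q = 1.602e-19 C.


Step 1: 1/Na + 1/Nd = 1/2.85e+14 + 1/6.60e+17 = 3.51029e-15
Step 2: 2*eps*eps0/q = 2*11.7*8.854e-14/1.602e-19 = 1.293281e+07
Step 3: W^2 = 1.293281e+07 * 3.51029e-15 * 0.71 = 3.22325e-08
Step 4: W = sqrt(3.22325e-08) = 1.795e-04 cm = 1.795 um

1.795


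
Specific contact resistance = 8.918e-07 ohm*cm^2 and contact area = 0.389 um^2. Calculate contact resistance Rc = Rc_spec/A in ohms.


Step 1: Convert area to cm^2: 0.389 um^2 = 3.8900e-09 cm^2
Step 2: Rc = Rc_spec / A = 8.918e-07 / 3.8900e-09
Step 3: Rc = 2.29e+02 ohms

2.29e+02


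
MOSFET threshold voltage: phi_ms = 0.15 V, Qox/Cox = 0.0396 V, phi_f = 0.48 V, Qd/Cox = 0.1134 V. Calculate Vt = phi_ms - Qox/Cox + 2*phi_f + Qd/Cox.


Step 1: Vt = phi_ms - Qox/Cox + 2*phi_f + Qd/Cox
Step 2: Vt = 0.15 - 0.0396 + 2*0.48 + 0.1134
Step 3: Vt = 0.15 - 0.0396 + 0.96 + 0.1134
Step 4: Vt = 1.1838 V

1.1838


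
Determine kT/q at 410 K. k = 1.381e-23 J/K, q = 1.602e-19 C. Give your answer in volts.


Step 1: kT = 1.381e-23 * 410 = 5.6621e-21 J
Step 2: Vt = kT/q = 5.6621e-21 / 1.602e-19
Step 3: Vt = 0.03534 V

0.03534


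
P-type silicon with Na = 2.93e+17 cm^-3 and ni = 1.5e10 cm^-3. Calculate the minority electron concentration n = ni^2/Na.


Step 1: Majority hole concentration p ≈ Na = 2.93e+17 cm^-3
Step 2: n = ni^2 / Na = (1.5e10)^2 / 2.93e+17
Step 3: n = 7.68e+02 cm^-3

7.68e+02


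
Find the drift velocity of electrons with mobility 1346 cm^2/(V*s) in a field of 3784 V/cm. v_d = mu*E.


Step 1: v_d = mu * E
Step 2: v_d = 1346 * 3784 = 5093264
Step 3: v_d = 5.09e+06 cm/s

5.09e+06


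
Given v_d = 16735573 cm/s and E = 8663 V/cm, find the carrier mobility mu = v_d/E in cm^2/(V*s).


Step 1: mu = v_d / E
Step 2: mu = 16735573 / 8663
Step 3: mu = 1931.84 cm^2/(V*s)

1931.84


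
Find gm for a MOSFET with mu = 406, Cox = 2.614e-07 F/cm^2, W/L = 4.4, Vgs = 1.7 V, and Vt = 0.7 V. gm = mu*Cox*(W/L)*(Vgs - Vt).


Step 1: Vov = Vgs - Vt = 1.7 - 0.7 = 1.0 V
Step 2: gm = mu * Cox * (W/L) * Vov
Step 3: gm = 406 * 2.614e-07 * 4.4 * 1.0 = 4.67e-04 S

4.67e-04


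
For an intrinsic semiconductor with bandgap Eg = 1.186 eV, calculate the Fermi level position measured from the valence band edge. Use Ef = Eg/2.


Step 1: For an intrinsic semiconductor, the Fermi level sits at midgap.
Step 2: Ef = Eg / 2 = 1.186 / 2 = 0.593 eV

0.593


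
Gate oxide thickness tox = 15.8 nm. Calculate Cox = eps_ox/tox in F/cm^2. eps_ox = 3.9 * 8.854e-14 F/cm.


Step 1: eps_ox = 3.9 * 8.854e-14 = 3.45306e-13 F/cm
Step 2: tox in cm = 15.8 nm * 1e-7 = 1.5800e-06 cm
Step 3: Cox = 3.45306e-13 / 1.5800e-06 = 2.19e-07 F/cm^2

2.19e-07


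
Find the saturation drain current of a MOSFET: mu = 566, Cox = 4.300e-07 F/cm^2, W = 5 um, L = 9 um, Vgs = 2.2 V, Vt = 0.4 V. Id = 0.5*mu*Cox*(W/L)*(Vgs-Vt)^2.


Step 1: Overdrive voltage Vov = Vgs - Vt = 2.2 - 0.4 = 1.8 V
Step 2: W/L = 5/9 = 0.555556
Step 3: Id = 0.5 * 566 * 4.300e-07 * 0.555556 * 1.8^2
Step 4: Id = 2.19e-04 A

2.19e-04


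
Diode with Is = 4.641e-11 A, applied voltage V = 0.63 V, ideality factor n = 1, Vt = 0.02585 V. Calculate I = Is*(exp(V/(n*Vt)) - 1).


Step 1: V/(n*Vt) = 0.63/(1*0.02585) = 24.3714
Step 2: exp(24.3714) = 3.8403e+10
Step 3: I = 4.641e-11 * (3.8403e+10 - 1) = 1.78e+00 A

1.78e+00


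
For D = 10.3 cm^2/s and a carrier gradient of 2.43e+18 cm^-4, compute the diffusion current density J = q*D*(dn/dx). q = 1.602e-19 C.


Step 1: J = q * D * (dn/dx)
Step 2: J = 1.602e-19 * 10.3 * 2.43e+18
Step 3: J = 4.01e+00 A/cm^2

4.01e+00


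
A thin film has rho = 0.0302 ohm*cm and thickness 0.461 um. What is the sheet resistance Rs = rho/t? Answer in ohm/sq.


Step 1: Convert thickness to cm: t = 0.461 um = 4.6100e-05 cm
Step 2: Rs = rho / t = 0.0302 / 4.6100e-05
Step 3: Rs = 655.1 ohm/sq

655.1


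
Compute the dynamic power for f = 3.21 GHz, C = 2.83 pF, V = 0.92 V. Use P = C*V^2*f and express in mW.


Step 1: V^2 = 0.92^2 = 0.8464 V^2
Step 2: P = C*V^2*f = 2.83e-12 F * 0.8464 * 3.21e9 Hz
Step 3: P = 7.68895152e-03 W
Step 4: P = 7.689 mW

7.689


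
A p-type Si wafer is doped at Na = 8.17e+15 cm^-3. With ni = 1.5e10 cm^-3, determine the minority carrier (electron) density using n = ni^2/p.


Step 1: Majority hole concentration p ≈ Na = 8.17e+15 cm^-3
Step 2: n = ni^2 / Na = (1.5e10)^2 / 8.17e+15
Step 3: n = 2.75e+04 cm^-3

2.75e+04


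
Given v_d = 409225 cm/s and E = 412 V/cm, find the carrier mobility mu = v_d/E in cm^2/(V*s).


Step 1: mu = v_d / E
Step 2: mu = 409225 / 412
Step 3: mu = 993.26 cm^2/(V*s)

993.26


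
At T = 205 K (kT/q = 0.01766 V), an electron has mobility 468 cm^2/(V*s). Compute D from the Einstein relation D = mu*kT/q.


Step 1: D = mu * (kT/q)
Step 2: D = 468 * 0.01766
Step 3: D = 8.26 cm^2/s

8.26


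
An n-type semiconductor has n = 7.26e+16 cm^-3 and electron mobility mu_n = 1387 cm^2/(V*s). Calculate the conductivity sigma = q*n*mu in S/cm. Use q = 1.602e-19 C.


Step 1: sigma = q * n * mu
Step 2: sigma = 1.602e-19 * 7.26e+16 * 1387
Step 3: sigma = 1.613e+01 S/cm

1.613e+01


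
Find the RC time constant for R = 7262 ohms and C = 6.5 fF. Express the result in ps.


Step 1: tau = R * C
Step 2: tau = 7262 * 6.5 fF = 7262 * 6.5e-15 F
Step 3: tau = 4.7203e-11 s = 47.203 ps

47.203


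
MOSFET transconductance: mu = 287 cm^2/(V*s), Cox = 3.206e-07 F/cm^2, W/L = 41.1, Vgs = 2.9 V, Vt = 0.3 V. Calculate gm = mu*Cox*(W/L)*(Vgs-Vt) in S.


Step 1: Vov = Vgs - Vt = 2.9 - 0.3 = 2.6 V
Step 2: gm = mu * Cox * (W/L) * Vov
Step 3: gm = 287 * 3.206e-07 * 41.1 * 2.6 = 9.83e-03 S

9.83e-03


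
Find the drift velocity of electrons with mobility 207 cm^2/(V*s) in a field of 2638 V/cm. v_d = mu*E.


Step 1: v_d = mu * E
Step 2: v_d = 207 * 2638 = 546066
Step 3: v_d = 5.46e+05 cm/s

5.46e+05


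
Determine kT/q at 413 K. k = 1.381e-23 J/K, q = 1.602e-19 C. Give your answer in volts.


Step 1: kT = 1.381e-23 * 413 = 5.70353e-21 J
Step 2: Vt = kT/q = 5.70353e-21 / 1.602e-19
Step 3: Vt = 0.0356 V

0.0356


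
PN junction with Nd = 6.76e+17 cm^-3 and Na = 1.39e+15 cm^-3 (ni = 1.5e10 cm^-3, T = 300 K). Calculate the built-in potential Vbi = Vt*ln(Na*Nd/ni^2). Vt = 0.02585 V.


Step 1: Compute Na*Nd/ni^2 = 1.39e+15 * 6.76e+17 / (1.5e10)^2 = 4.1762e+12
Step 2: ln(4.1762e+12) = 29.0604
Step 3: Vbi = 0.02585 * 29.0604 = 0.751 V

0.751


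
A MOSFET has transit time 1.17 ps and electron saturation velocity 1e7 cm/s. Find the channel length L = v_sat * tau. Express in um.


Step 1: tau in seconds = 1.17 ps * 1e-12 = 1.1700e-12 s
Step 2: L = v_sat * tau = 1e7 * 1.1700e-12 = 1.1700e-05 cm
Step 3: L in um = 1.1700e-05 * 1e4 = 0.117 um

0.117


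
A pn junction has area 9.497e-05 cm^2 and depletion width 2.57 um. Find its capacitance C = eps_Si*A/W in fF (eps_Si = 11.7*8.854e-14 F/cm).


Step 1: eps_Si = 11.7 * 8.854e-14 = 1.035918e-12 F/cm
Step 2: W in cm = 2.57 * 1e-4 = 2.57e-04 cm
Step 3: C = 1.035918e-12 * 9.497e-05 / 2.57e-04 = 3.828060e-13 F
Step 4: C = 382.81 fF

382.81


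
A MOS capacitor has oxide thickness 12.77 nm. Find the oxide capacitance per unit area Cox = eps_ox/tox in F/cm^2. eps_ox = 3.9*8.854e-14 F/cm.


Step 1: eps_ox = 3.9 * 8.854e-14 = 3.45306e-13 F/cm
Step 2: tox in cm = 12.77 nm * 1e-7 = 1.2770e-06 cm
Step 3: Cox = 3.45306e-13 / 1.2770e-06 = 2.70e-07 F/cm^2

2.70e-07


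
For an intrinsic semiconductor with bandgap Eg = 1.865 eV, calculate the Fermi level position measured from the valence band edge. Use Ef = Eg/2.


Step 1: For an intrinsic semiconductor, the Fermi level sits at midgap.
Step 2: Ef = Eg / 2 = 1.865 / 2 = 0.9325 eV

0.9325


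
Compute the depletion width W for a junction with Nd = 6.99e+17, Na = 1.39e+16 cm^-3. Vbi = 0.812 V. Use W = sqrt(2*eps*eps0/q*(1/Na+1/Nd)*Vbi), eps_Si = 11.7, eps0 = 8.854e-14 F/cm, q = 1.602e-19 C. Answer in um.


Step 1: 1/Na + 1/Nd = 1/1.39e+16 + 1/6.99e+17 = 7.33731e-17
Step 2: 2*eps*eps0/q = 2*11.7*8.854e-14/1.602e-19 = 1.293281e+07
Step 3: W^2 = 1.293281e+07 * 7.33731e-17 * 0.812 = 7.70523e-10
Step 4: W = sqrt(7.70523e-10) = 2.776e-05 cm = 0.2776 um

0.2776


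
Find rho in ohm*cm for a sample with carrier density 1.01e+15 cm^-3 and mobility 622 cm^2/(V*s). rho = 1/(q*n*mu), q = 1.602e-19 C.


Step 1: sigma = q * n * mu = 1.602e-19 * 1.01e+15 * 622 = 1.00641e-01 S/cm
Step 2: rho = 1 / sigma = 1 / 1.00641e-01 = 9.936 ohm*cm

9.936


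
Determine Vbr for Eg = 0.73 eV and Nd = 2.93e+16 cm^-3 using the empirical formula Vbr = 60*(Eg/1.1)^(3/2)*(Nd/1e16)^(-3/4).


Step 1: Eg/1.1 = 0.73/1.1 = 0.663636
Step 2: (Eg/1.1)^1.5 = 0.663636^1.5 = 0.540623
Step 3: (Nd/1e16)^(-0.75) = (2.93)^(-0.75) = 0.446529
Step 4: Vbr = 60 * 0.540623 * 0.446529 = 14.5 V

14.5


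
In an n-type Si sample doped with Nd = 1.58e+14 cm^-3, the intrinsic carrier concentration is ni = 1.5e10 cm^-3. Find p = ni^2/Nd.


Step 1: Since Nd >> ni, n ≈ Nd = 1.58e+14 cm^-3
Step 2: p = ni^2 / n = (1.5e10)^2 / 1.58e+14
Step 3: p = 2.25e20 / 1.58e+14 = 1.42e+06 cm^-3

1.42e+06


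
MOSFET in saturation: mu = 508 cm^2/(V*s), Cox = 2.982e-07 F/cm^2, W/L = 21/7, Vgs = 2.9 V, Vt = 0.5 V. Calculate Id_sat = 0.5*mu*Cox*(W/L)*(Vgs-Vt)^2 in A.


Step 1: Overdrive voltage Vov = Vgs - Vt = 2.9 - 0.5 = 2.4 V
Step 2: W/L = 21/7 = 3
Step 3: Id = 0.5 * 508 * 2.982e-07 * 3 * 2.4^2
Step 4: Id = 1.31e-03 A

1.31e-03


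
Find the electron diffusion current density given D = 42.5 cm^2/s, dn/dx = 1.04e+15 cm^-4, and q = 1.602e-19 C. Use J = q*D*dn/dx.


Step 1: J = q * D * (dn/dx)
Step 2: J = 1.602e-19 * 42.5 * 1.04e+15
Step 3: J = 7.08e-03 A/cm^2

7.08e-03


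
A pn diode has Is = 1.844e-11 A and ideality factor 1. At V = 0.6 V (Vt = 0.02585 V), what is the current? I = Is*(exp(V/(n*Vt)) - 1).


Step 1: V/(n*Vt) = 0.6/(1*0.02585) = 23.2108
Step 2: exp(23.2108) = 1.2032e+10
Step 3: I = 1.844e-11 * (1.2032e+10 - 1) = 2.22e-01 A

2.22e-01


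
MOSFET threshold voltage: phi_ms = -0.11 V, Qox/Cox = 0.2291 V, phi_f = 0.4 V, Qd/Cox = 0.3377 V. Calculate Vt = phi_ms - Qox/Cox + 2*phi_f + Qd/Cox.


Step 1: Vt = phi_ms - Qox/Cox + 2*phi_f + Qd/Cox
Step 2: Vt = -0.11 - 0.2291 + 2*0.4 + 0.3377
Step 3: Vt = -0.11 - 0.2291 + 0.8 + 0.3377
Step 4: Vt = 0.7986 V

0.7986


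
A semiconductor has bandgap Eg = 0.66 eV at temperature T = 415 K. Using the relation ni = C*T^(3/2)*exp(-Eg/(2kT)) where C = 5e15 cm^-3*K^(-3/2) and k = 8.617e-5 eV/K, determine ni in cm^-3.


Step 1: Compute kT = 8.617e-5 * 415 = 0.03576055 eV
Step 2: Exponent = -Eg/(2kT) = -0.66/(2*0.03576055) = -9.22805
Step 3: T^(3/2) = 415^1.5 = 8454.19
Step 4: ni = 5e15 * 8454.19 * exp(-9.22805) = 4.15e+15 cm^-3

4.15e+15


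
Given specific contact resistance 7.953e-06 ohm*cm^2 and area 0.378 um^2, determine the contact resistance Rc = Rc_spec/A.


Step 1: Convert area to cm^2: 0.378 um^2 = 3.7800e-09 cm^2
Step 2: Rc = Rc_spec / A = 7.953e-06 / 3.7800e-09
Step 3: Rc = 2.10e+03 ohms

2.10e+03


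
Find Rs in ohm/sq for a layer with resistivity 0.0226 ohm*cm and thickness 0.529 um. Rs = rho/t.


Step 1: Convert thickness to cm: t = 0.529 um = 5.2900e-05 cm
Step 2: Rs = rho / t = 0.0226 / 5.2900e-05
Step 3: Rs = 427.2 ohm/sq

427.2


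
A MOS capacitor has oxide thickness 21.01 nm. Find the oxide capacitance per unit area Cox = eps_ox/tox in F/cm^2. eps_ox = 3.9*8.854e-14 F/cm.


Step 1: eps_ox = 3.9 * 8.854e-14 = 3.45306e-13 F/cm
Step 2: tox in cm = 21.01 nm * 1e-7 = 2.1010e-06 cm
Step 3: Cox = 3.45306e-13 / 2.1010e-06 = 1.64e-07 F/cm^2

1.64e-07


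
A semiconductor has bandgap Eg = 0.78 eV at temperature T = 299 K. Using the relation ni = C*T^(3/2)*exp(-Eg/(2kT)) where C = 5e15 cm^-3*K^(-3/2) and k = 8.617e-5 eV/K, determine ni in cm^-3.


Step 1: Compute kT = 8.617e-5 * 299 = 0.02576483 eV
Step 2: Exponent = -Eg/(2kT) = -0.78/(2*0.02576483) = -15.13691
Step 3: T^(3/2) = 299^1.5 = 5170.19
Step 4: ni = 5e15 * 5170.19 * exp(-15.13691) = 6.90e+12 cm^-3

6.90e+12


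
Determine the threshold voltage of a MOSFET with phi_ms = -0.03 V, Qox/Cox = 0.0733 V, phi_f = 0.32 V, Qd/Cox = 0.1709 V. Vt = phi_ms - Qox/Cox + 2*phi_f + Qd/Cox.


Step 1: Vt = phi_ms - Qox/Cox + 2*phi_f + Qd/Cox
Step 2: Vt = -0.03 - 0.0733 + 2*0.32 + 0.1709
Step 3: Vt = -0.03 - 0.0733 + 0.64 + 0.1709
Step 4: Vt = 0.7076 V

0.7076


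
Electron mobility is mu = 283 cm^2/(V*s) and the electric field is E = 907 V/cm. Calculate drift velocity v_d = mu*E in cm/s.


Step 1: v_d = mu * E
Step 2: v_d = 283 * 907 = 256681
Step 3: v_d = 2.57e+05 cm/s

2.57e+05


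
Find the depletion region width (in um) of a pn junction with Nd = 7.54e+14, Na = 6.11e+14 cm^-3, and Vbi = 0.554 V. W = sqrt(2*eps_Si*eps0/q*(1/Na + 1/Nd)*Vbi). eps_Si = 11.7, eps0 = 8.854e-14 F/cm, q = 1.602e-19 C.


Step 1: 1/Na + 1/Nd = 1/6.11e+14 + 1/7.54e+14 = 2.96292e-15
Step 2: 2*eps*eps0/q = 2*11.7*8.854e-14/1.602e-19 = 1.293281e+07
Step 3: W^2 = 1.293281e+07 * 2.96292e-15 * 0.554 = 2.12287e-08
Step 4: W = sqrt(2.12287e-08) = 1.457e-04 cm = 1.457 um

1.457


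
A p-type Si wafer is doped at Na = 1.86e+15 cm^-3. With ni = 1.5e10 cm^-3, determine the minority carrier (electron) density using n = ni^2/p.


Step 1: Majority hole concentration p ≈ Na = 1.86e+15 cm^-3
Step 2: n = ni^2 / Na = (1.5e10)^2 / 1.86e+15
Step 3: n = 1.21e+05 cm^-3

1.21e+05


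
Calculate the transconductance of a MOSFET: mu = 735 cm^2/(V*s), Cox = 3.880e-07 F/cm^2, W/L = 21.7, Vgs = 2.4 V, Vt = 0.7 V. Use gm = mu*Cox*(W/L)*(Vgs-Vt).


Step 1: Vov = Vgs - Vt = 2.4 - 0.7 = 1.7 V
Step 2: gm = mu * Cox * (W/L) * Vov
Step 3: gm = 735 * 3.880e-07 * 21.7 * 1.7 = 1.05e-02 S

1.05e-02


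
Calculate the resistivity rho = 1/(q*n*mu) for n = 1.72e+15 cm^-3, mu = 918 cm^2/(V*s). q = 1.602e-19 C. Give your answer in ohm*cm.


Step 1: sigma = q * n * mu = 1.602e-19 * 1.72e+15 * 918 = 2.52949e-01 S/cm
Step 2: rho = 1 / sigma = 1 / 2.52949e-01 = 3.953 ohm*cm

3.953


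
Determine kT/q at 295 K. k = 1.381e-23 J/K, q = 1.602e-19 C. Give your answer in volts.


Step 1: kT = 1.381e-23 * 295 = 4.07395e-21 J
Step 2: Vt = kT/q = 4.07395e-21 / 1.602e-19
Step 3: Vt = 0.02543 V

0.02543


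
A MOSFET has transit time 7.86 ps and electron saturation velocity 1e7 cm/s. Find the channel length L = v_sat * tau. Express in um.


Step 1: tau in seconds = 7.86 ps * 1e-12 = 7.8600e-12 s
Step 2: L = v_sat * tau = 1e7 * 7.8600e-12 = 7.8600e-05 cm
Step 3: L in um = 7.8600e-05 * 1e4 = 0.786 um

0.786


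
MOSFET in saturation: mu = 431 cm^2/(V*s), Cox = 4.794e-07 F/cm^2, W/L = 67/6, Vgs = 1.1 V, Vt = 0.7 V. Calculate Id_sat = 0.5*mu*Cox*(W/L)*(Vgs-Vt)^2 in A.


Step 1: Overdrive voltage Vov = Vgs - Vt = 1.1 - 0.7 = 0.4 V
Step 2: W/L = 67/6 = 11.1667
Step 3: Id = 0.5 * 431 * 4.794e-07 * 11.1667 * 0.4^2
Step 4: Id = 1.85e-04 A

1.85e-04


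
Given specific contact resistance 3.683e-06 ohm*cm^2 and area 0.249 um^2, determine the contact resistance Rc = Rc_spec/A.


Step 1: Convert area to cm^2: 0.249 um^2 = 2.4900e-09 cm^2
Step 2: Rc = Rc_spec / A = 3.683e-06 / 2.4900e-09
Step 3: Rc = 1.48e+03 ohms

1.48e+03


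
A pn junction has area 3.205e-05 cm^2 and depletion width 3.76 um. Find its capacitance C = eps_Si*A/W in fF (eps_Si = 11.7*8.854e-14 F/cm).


Step 1: eps_Si = 11.7 * 8.854e-14 = 1.035918e-12 F/cm
Step 2: W in cm = 3.76 * 1e-4 = 3.76e-04 cm
Step 3: C = 1.035918e-12 * 3.205e-05 / 3.76e-04 = 8.830099e-14 F
Step 4: C = 88.3 fF

88.3


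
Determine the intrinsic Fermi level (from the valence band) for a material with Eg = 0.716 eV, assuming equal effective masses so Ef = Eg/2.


Step 1: For an intrinsic semiconductor, the Fermi level sits at midgap.
Step 2: Ef = Eg / 2 = 0.716 / 2 = 0.358 eV

0.358


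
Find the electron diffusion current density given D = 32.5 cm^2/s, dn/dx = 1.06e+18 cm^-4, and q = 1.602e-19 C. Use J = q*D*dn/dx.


Step 1: J = q * D * (dn/dx)
Step 2: J = 1.602e-19 * 32.5 * 1.06e+18
Step 3: J = 5.52e+00 A/cm^2

5.52e+00


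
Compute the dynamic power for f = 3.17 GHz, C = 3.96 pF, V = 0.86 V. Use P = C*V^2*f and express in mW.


Step 1: V^2 = 0.86^2 = 0.7396 V^2
Step 2: P = C*V^2*f = 3.96e-12 F * 0.7396 * 3.17e9 Hz
Step 3: P = 9.28434672e-03 W
Step 4: P = 9.284 mW

9.284


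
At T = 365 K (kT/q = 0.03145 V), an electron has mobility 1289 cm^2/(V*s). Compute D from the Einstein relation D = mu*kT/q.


Step 1: D = mu * (kT/q)
Step 2: D = 1289 * 0.03145
Step 3: D = 40.54 cm^2/s

40.54


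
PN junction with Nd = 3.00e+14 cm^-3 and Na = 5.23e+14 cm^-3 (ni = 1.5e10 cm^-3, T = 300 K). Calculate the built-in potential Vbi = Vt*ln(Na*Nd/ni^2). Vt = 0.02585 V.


Step 1: Compute Na*Nd/ni^2 = 5.23e+14 * 3.00e+14 / (1.5e10)^2 = 6.9733e+08
Step 2: ln(6.9733e+08) = 20.3628
Step 3: Vbi = 0.02585 * 20.3628 = 0.526 V

0.526


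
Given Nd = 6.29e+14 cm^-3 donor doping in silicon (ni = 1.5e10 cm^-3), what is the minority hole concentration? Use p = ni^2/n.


Step 1: Since Nd >> ni, n ≈ Nd = 6.29e+14 cm^-3
Step 2: p = ni^2 / n = (1.5e10)^2 / 6.29e+14
Step 3: p = 2.25e20 / 6.29e+14 = 3.58e+05 cm^-3

3.58e+05


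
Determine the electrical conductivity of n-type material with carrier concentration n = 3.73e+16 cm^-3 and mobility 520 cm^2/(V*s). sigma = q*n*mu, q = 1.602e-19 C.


Step 1: sigma = q * n * mu
Step 2: sigma = 1.602e-19 * 3.73e+16 * 520
Step 3: sigma = 3.107e+00 S/cm

3.107e+00


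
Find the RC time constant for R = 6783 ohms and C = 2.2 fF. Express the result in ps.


Step 1: tau = R * C
Step 2: tau = 6783 * 2.2 fF = 6783 * 2.2e-15 F
Step 3: tau = 1.49226e-11 s = 14.9226 ps

14.9226


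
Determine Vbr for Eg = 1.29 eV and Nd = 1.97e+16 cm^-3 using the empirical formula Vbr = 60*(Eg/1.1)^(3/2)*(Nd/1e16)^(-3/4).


Step 1: Eg/1.1 = 1.29/1.1 = 1.172727
Step 2: (Eg/1.1)^1.5 = 1.172727^1.5 = 1.269976
Step 3: (Nd/1e16)^(-0.75) = (1.97)^(-0.75) = 0.601382
Step 4: Vbr = 60 * 1.269976 * 0.601382 = 45.8 V

45.8


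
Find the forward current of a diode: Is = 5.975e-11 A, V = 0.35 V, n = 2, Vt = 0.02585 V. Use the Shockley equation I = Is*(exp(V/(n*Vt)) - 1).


Step 1: V/(n*Vt) = 0.35/(2*0.02585) = 6.7698
Step 2: exp(6.7698) = 8.7114e+02
Step 3: I = 5.975e-11 * (8.7114e+02 - 1) = 5.20e-08 A

5.20e-08


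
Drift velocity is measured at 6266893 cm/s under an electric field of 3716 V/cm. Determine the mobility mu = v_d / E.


Step 1: mu = v_d / E
Step 2: mu = 6266893 / 3716
Step 3: mu = 1686.46 cm^2/(V*s)

1686.46


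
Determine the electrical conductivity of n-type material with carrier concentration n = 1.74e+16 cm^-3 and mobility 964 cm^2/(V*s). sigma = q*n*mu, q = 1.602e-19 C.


Step 1: sigma = q * n * mu
Step 2: sigma = 1.602e-19 * 1.74e+16 * 964
Step 3: sigma = 2.687e+00 S/cm

2.687e+00


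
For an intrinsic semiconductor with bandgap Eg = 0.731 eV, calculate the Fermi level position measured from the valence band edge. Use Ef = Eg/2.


Step 1: For an intrinsic semiconductor, the Fermi level sits at midgap.
Step 2: Ef = Eg / 2 = 0.731 / 2 = 0.3655 eV

0.3655


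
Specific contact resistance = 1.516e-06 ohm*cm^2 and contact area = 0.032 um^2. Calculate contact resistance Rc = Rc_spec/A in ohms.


Step 1: Convert area to cm^2: 0.032 um^2 = 3.2000e-10 cm^2
Step 2: Rc = Rc_spec / A = 1.516e-06 / 3.2000e-10
Step 3: Rc = 4.74e+03 ohms

4.74e+03


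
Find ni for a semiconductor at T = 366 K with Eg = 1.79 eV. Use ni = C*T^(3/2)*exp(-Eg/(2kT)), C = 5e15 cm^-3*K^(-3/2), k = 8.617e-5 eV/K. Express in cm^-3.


Step 1: Compute kT = 8.617e-5 * 366 = 0.03153822 eV
Step 2: Exponent = -Eg/(2kT) = -1.79/(2*0.03153822) = -28.37827
Step 3: T^(3/2) = 366^1.5 = 7001.99
Step 4: ni = 5e15 * 7001.99 * exp(-28.37827) = 1.66e+07 cm^-3

1.66e+07


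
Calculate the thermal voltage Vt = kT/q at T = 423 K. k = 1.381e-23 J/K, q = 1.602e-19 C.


Step 1: kT = 1.381e-23 * 423 = 5.84163e-21 J
Step 2: Vt = kT/q = 5.84163e-21 / 1.602e-19
Step 3: Vt = 0.03646 V

0.03646


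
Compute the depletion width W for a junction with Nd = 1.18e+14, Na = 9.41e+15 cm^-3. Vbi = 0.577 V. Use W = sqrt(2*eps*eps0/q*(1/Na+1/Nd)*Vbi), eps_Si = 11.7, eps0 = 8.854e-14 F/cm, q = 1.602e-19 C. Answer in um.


Step 1: 1/Na + 1/Nd = 1/9.41e+15 + 1/1.18e+14 = 8.58085e-15
Step 2: 2*eps*eps0/q = 2*11.7*8.854e-14/1.602e-19 = 1.293281e+07
Step 3: W^2 = 1.293281e+07 * 8.58085e-15 * 0.577 = 6.40323e-08
Step 4: W = sqrt(6.40323e-08) = 2.530e-04 cm = 2.53 um

2.53


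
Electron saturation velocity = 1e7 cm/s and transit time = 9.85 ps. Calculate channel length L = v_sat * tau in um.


Step 1: tau in seconds = 9.85 ps * 1e-12 = 9.8500e-12 s
Step 2: L = v_sat * tau = 1e7 * 9.8500e-12 = 9.8500e-05 cm
Step 3: L in um = 9.8500e-05 * 1e4 = 0.985 um

0.985


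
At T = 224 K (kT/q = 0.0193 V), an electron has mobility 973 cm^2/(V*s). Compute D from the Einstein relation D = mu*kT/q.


Step 1: D = mu * (kT/q)
Step 2: D = 973 * 0.0193
Step 3: D = 18.78 cm^2/s

18.78


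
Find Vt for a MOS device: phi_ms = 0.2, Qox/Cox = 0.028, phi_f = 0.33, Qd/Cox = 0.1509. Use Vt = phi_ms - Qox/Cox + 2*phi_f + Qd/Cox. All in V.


Step 1: Vt = phi_ms - Qox/Cox + 2*phi_f + Qd/Cox
Step 2: Vt = 0.2 - 0.028 + 2*0.33 + 0.1509
Step 3: Vt = 0.2 - 0.028 + 0.66 + 0.1509
Step 4: Vt = 0.9829 V

0.9829


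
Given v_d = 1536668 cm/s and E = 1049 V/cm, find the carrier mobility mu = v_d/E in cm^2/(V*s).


Step 1: mu = v_d / E
Step 2: mu = 1536668 / 1049
Step 3: mu = 1464.89 cm^2/(V*s)

1464.89


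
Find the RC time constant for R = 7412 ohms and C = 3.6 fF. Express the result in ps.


Step 1: tau = R * C
Step 2: tau = 7412 * 3.6 fF = 7412 * 3.6e-15 F
Step 3: tau = 2.66832e-11 s = 26.6832 ps

26.6832


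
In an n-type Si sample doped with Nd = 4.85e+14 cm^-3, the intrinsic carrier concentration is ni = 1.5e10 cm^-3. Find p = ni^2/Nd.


Step 1: Since Nd >> ni, n ≈ Nd = 4.85e+14 cm^-3
Step 2: p = ni^2 / n = (1.5e10)^2 / 4.85e+14
Step 3: p = 2.25e20 / 4.85e+14 = 4.64e+05 cm^-3

4.64e+05


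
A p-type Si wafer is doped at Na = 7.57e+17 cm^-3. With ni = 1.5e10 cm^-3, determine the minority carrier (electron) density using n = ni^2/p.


Step 1: Majority hole concentration p ≈ Na = 7.57e+17 cm^-3
Step 2: n = ni^2 / Na = (1.5e10)^2 / 7.57e+17
Step 3: n = 2.97e+02 cm^-3

2.97e+02


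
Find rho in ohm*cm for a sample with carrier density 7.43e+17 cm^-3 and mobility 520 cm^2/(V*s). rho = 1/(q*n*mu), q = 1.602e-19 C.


Step 1: sigma = q * n * mu = 1.602e-19 * 7.43e+17 * 520 = 6.18949e+01 S/cm
Step 2: rho = 1 / sigma = 1 / 6.18949e+01 = 0.01616 ohm*cm

0.01616


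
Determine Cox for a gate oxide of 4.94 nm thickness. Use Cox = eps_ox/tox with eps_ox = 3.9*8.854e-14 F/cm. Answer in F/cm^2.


Step 1: eps_ox = 3.9 * 8.854e-14 = 3.45306e-13 F/cm
Step 2: tox in cm = 4.94 nm * 1e-7 = 4.9400e-07 cm
Step 3: Cox = 3.45306e-13 / 4.9400e-07 = 6.99e-07 F/cm^2

6.99e-07


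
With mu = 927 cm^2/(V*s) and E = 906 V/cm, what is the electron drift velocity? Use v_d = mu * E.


Step 1: v_d = mu * E
Step 2: v_d = 927 * 906 = 839862
Step 3: v_d = 8.40e+05 cm/s

8.40e+05


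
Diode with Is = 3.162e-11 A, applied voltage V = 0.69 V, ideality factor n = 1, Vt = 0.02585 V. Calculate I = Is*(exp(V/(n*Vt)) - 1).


Step 1: V/(n*Vt) = 0.69/(1*0.02585) = 26.6925
Step 2: exp(26.6925) = 3.9121e+11
Step 3: I = 3.162e-11 * (3.9121e+11 - 1) = 1.24e+01 A

1.24e+01


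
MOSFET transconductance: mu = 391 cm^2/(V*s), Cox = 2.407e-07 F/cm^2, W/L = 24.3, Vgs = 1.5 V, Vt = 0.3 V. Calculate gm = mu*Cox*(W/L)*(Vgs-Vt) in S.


Step 1: Vov = Vgs - Vt = 1.5 - 0.3 = 1.2 V
Step 2: gm = mu * Cox * (W/L) * Vov
Step 3: gm = 391 * 2.407e-07 * 24.3 * 1.2 = 2.74e-03 S

2.74e-03


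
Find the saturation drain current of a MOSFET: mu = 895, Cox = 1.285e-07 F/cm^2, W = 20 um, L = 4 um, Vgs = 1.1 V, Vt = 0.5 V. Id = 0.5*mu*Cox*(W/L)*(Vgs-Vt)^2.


Step 1: Overdrive voltage Vov = Vgs - Vt = 1.1 - 0.5 = 0.6 V
Step 2: W/L = 20/4 = 5
Step 3: Id = 0.5 * 895 * 1.285e-07 * 5 * 0.6^2
Step 4: Id = 1.04e-04 A

1.04e-04


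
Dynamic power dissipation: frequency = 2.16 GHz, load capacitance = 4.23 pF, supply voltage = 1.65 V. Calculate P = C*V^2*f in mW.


Step 1: V^2 = 1.65^2 = 2.7225 V^2
Step 2: P = C*V^2*f = 4.23e-12 F * 2.7225 * 2.16e9 Hz
Step 3: P = 2.4874938e-02 W
Step 4: P = 24.875 mW

24.875


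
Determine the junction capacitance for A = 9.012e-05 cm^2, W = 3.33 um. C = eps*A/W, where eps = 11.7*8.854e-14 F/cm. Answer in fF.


Step 1: eps_Si = 11.7 * 8.854e-14 = 1.035918e-12 F/cm
Step 2: W in cm = 3.33 * 1e-4 = 3.33e-04 cm
Step 3: C = 1.035918e-12 * 9.012e-05 / 3.33e-04 = 2.803511e-13 F
Step 4: C = 280.35 fF

280.35


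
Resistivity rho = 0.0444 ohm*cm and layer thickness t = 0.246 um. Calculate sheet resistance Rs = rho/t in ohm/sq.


Step 1: Convert thickness to cm: t = 0.246 um = 2.4600e-05 cm
Step 2: Rs = rho / t = 0.0444 / 2.4600e-05
Step 3: Rs = 1804.9 ohm/sq

1804.9


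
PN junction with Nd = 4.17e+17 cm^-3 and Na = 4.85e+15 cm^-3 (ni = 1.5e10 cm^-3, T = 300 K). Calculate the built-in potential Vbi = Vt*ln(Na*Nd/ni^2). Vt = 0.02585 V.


Step 1: Compute Na*Nd/ni^2 = 4.85e+15 * 4.17e+17 / (1.5e10)^2 = 8.9887e+12
Step 2: ln(8.9887e+12) = 29.8270
Step 3: Vbi = 0.02585 * 29.8270 = 0.771 V

0.771


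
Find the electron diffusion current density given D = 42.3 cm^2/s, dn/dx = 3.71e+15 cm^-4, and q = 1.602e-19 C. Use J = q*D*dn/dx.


Step 1: J = q * D * (dn/dx)
Step 2: J = 1.602e-19 * 42.3 * 3.71e+15
Step 3: J = 2.51e-02 A/cm^2

2.51e-02


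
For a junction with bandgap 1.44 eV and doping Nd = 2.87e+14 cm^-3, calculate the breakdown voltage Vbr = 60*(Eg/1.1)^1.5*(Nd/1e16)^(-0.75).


Step 1: Eg/1.1 = 1.44/1.1 = 1.309091
Step 2: (Eg/1.1)^1.5 = 1.309091^1.5 = 1.497803
Step 3: (Nd/1e16)^(-0.75) = (0.0287)^(-0.75) = 14.341302
Step 4: Vbr = 60 * 1.497803 * 14.341302 = 1288.8 V

1288.8


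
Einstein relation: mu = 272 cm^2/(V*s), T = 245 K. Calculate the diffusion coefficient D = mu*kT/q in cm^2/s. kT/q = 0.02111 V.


Step 1: D = mu * (kT/q)
Step 2: D = 272 * 0.02111
Step 3: D = 5.74 cm^2/s

5.74


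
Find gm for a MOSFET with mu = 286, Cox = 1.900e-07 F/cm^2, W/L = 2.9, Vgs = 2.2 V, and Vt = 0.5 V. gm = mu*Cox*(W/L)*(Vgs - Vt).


Step 1: Vov = Vgs - Vt = 2.2 - 0.5 = 1.7 V
Step 2: gm = mu * Cox * (W/L) * Vov
Step 3: gm = 286 * 1.900e-07 * 2.9 * 1.7 = 2.68e-04 S

2.68e-04


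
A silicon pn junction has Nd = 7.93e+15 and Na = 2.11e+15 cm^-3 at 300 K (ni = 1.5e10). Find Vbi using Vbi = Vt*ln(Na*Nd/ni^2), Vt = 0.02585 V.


Step 1: Compute Na*Nd/ni^2 = 2.11e+15 * 7.93e+15 / (1.5e10)^2 = 7.4366e+10
Step 2: ln(7.4366e+10) = 25.0323
Step 3: Vbi = 0.02585 * 25.0323 = 0.647 V

0.647


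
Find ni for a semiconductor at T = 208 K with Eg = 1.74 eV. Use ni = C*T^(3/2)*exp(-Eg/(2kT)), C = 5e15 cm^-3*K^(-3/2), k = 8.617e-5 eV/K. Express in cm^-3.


Step 1: Compute kT = 8.617e-5 * 208 = 0.01792336 eV
Step 2: Exponent = -Eg/(2kT) = -1.74/(2*0.01792336) = -48.54001
Step 3: T^(3/2) = 208^1.5 = 2999.82
Step 4: ni = 5e15 * 2999.82 * exp(-48.54001) = 1.25e-02 cm^-3

1.25e-02


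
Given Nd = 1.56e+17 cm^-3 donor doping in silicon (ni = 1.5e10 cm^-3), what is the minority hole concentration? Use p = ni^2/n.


Step 1: Since Nd >> ni, n ≈ Nd = 1.56e+17 cm^-3
Step 2: p = ni^2 / n = (1.5e10)^2 / 1.56e+17
Step 3: p = 2.25e20 / 1.56e+17 = 1.44e+03 cm^-3

1.44e+03


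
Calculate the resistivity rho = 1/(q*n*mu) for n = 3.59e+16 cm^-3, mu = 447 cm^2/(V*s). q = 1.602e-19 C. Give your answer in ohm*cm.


Step 1: sigma = q * n * mu = 1.602e-19 * 3.59e+16 * 447 = 2.57078e+00 S/cm
Step 2: rho = 1 / sigma = 1 / 2.57078e+00 = 0.389 ohm*cm

0.389


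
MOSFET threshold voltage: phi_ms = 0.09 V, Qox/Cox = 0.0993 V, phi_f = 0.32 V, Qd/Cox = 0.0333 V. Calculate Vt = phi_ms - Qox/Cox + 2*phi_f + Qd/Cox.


Step 1: Vt = phi_ms - Qox/Cox + 2*phi_f + Qd/Cox
Step 2: Vt = 0.09 - 0.0993 + 2*0.32 + 0.0333
Step 3: Vt = 0.09 - 0.0993 + 0.64 + 0.0333
Step 4: Vt = 0.664 V

0.664


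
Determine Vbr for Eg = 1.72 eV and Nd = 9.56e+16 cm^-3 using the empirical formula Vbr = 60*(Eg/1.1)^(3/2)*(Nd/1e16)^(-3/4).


Step 1: Eg/1.1 = 1.72/1.1 = 1.563636
Step 2: (Eg/1.1)^1.5 = 1.563636^1.5 = 1.955255
Step 3: (Nd/1e16)^(-0.75) = (9.56)^(-0.75) = 0.183932
Step 4: Vbr = 60 * 1.955255 * 0.183932 = 21.6 V

21.6


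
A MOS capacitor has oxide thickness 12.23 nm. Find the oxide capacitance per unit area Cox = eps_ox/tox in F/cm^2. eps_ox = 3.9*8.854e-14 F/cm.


Step 1: eps_ox = 3.9 * 8.854e-14 = 3.45306e-13 F/cm
Step 2: tox in cm = 12.23 nm * 1e-7 = 1.2230e-06 cm
Step 3: Cox = 3.45306e-13 / 1.2230e-06 = 2.82e-07 F/cm^2

2.82e-07


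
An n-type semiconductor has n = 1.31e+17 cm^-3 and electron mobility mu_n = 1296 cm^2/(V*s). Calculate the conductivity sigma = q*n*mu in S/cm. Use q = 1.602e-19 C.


Step 1: sigma = q * n * mu
Step 2: sigma = 1.602e-19 * 1.31e+17 * 1296
Step 3: sigma = 2.720e+01 S/cm

2.720e+01


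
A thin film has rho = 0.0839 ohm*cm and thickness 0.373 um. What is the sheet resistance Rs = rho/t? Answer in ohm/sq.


Step 1: Convert thickness to cm: t = 0.373 um = 3.7300e-05 cm
Step 2: Rs = rho / t = 0.0839 / 3.7300e-05
Step 3: Rs = 2249.3 ohm/sq

2249.3


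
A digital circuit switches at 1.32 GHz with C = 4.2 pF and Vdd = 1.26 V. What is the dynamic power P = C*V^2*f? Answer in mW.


Step 1: V^2 = 1.26^2 = 1.5876 V^2
Step 2: P = C*V^2*f = 4.2e-12 F * 1.5876 * 1.32e9 Hz
Step 3: P = 8.8016544e-03 W
Step 4: P = 8.802 mW

8.802


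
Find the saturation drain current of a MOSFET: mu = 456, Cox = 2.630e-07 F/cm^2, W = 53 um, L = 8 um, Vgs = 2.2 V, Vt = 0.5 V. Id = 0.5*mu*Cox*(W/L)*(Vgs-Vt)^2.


Step 1: Overdrive voltage Vov = Vgs - Vt = 2.2 - 0.5 = 1.7 V
Step 2: W/L = 53/8 = 6.625
Step 3: Id = 0.5 * 456 * 2.630e-07 * 6.625 * 1.7^2
Step 4: Id = 1.15e-03 A

1.15e-03


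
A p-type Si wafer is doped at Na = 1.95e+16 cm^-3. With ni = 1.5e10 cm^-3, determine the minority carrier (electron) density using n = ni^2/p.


Step 1: Majority hole concentration p ≈ Na = 1.95e+16 cm^-3
Step 2: n = ni^2 / Na = (1.5e10)^2 / 1.95e+16
Step 3: n = 1.15e+04 cm^-3

1.15e+04


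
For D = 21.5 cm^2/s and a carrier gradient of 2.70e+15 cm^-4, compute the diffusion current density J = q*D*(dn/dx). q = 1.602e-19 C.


Step 1: J = q * D * (dn/dx)
Step 2: J = 1.602e-19 * 21.5 * 2.70e+15
Step 3: J = 9.30e-03 A/cm^2

9.30e-03


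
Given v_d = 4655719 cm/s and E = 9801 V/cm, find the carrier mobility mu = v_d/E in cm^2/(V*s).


Step 1: mu = v_d / E
Step 2: mu = 4655719 / 9801
Step 3: mu = 475.02 cm^2/(V*s)

475.02


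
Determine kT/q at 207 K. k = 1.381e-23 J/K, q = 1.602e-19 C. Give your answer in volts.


Step 1: kT = 1.381e-23 * 207 = 2.85867e-21 J
Step 2: Vt = kT/q = 2.85867e-21 / 1.602e-19
Step 3: Vt = 0.01784 V

0.01784


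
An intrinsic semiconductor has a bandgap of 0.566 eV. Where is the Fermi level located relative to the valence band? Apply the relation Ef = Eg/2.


Step 1: For an intrinsic semiconductor, the Fermi level sits at midgap.
Step 2: Ef = Eg / 2 = 0.566 / 2 = 0.283 eV

0.283


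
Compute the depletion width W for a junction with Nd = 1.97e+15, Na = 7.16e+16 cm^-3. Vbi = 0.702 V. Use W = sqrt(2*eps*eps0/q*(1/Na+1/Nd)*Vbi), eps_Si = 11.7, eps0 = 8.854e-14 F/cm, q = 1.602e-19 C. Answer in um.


Step 1: 1/Na + 1/Nd = 1/7.16e+16 + 1/1.97e+15 = 5.21581e-16
Step 2: 2*eps*eps0/q = 2*11.7*8.854e-14/1.602e-19 = 1.293281e+07
Step 3: W^2 = 1.293281e+07 * 5.21581e-16 * 0.702 = 4.73535e-09
Step 4: W = sqrt(4.73535e-09) = 6.881e-05 cm = 0.6881 um

0.6881


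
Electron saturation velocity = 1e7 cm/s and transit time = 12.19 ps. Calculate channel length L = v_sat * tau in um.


Step 1: tau in seconds = 12.19 ps * 1e-12 = 1.2190e-11 s
Step 2: L = v_sat * tau = 1e7 * 1.2190e-11 = 1.2190e-04 cm
Step 3: L in um = 1.2190e-04 * 1e4 = 1.219 um

1.219


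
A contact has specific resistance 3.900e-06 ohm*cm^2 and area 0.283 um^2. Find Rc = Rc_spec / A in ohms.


Step 1: Convert area to cm^2: 0.283 um^2 = 2.8300e-09 cm^2
Step 2: Rc = Rc_spec / A = 3.900e-06 / 2.8300e-09
Step 3: Rc = 1.38e+03 ohms

1.38e+03


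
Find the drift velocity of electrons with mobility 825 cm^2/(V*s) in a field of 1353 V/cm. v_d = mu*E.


Step 1: v_d = mu * E
Step 2: v_d = 825 * 1353 = 1116225
Step 3: v_d = 1.12e+06 cm/s

1.12e+06


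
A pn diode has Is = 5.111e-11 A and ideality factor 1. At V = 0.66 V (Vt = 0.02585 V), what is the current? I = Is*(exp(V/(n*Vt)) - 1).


Step 1: V/(n*Vt) = 0.66/(1*0.02585) = 25.5319
Step 2: exp(25.5319) = 1.2256e+11
Step 3: I = 5.111e-11 * (1.2256e+11 - 1) = 6.26e+00 A

6.26e+00


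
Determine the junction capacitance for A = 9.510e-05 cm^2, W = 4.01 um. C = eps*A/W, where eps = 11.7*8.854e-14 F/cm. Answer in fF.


Step 1: eps_Si = 11.7 * 8.854e-14 = 1.035918e-12 F/cm
Step 2: W in cm = 4.01 * 1e-4 = 4.01e-04 cm
Step 3: C = 1.035918e-12 * 9.510e-05 / 4.01e-04 = 2.456753e-13 F
Step 4: C = 245.68 fF

245.68


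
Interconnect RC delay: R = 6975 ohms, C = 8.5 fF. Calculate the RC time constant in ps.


Step 1: tau = R * C
Step 2: tau = 6975 * 8.5 fF = 6975 * 8.5e-15 F
Step 3: tau = 5.92875e-11 s = 59.2875 ps

59.2875


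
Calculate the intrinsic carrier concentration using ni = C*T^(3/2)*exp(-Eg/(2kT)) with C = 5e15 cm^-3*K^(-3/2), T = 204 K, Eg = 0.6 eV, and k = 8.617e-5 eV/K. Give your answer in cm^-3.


Step 1: Compute kT = 8.617e-5 * 204 = 0.01757868 eV
Step 2: Exponent = -Eg/(2kT) = -0.6/(2*0.01757868) = -17.06613
Step 3: T^(3/2) = 204^1.5 = 2913.70
Step 4: ni = 5e15 * 2913.70 * exp(-17.06613) = 5.65e+11 cm^-3

5.65e+11


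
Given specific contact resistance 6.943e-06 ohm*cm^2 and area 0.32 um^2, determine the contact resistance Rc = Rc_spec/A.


Step 1: Convert area to cm^2: 0.32 um^2 = 3.2000e-09 cm^2
Step 2: Rc = Rc_spec / A = 6.943e-06 / 3.2000e-09
Step 3: Rc = 2.17e+03 ohms

2.17e+03


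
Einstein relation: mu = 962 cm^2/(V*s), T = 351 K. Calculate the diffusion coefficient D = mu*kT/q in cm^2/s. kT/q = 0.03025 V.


Step 1: D = mu * (kT/q)
Step 2: D = 962 * 0.03025
Step 3: D = 29.1 cm^2/s

29.1


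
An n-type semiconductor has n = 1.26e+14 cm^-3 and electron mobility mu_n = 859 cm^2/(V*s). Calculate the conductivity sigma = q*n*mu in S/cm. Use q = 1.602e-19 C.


Step 1: sigma = q * n * mu
Step 2: sigma = 1.602e-19 * 1.26e+14 * 859
Step 3: sigma = 1.734e-02 S/cm

1.734e-02


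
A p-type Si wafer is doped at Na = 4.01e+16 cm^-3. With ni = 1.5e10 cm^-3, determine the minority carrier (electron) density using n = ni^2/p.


Step 1: Majority hole concentration p ≈ Na = 4.01e+16 cm^-3
Step 2: n = ni^2 / Na = (1.5e10)^2 / 4.01e+16
Step 3: n = 5.61e+03 cm^-3

5.61e+03


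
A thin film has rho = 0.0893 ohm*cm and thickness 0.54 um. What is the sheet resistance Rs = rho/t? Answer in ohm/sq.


Step 1: Convert thickness to cm: t = 0.54 um = 5.4000e-05 cm
Step 2: Rs = rho / t = 0.0893 / 5.4000e-05
Step 3: Rs = 1653.7 ohm/sq

1653.7


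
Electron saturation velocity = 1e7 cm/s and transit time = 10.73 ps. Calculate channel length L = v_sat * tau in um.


Step 1: tau in seconds = 10.73 ps * 1e-12 = 1.0730e-11 s
Step 2: L = v_sat * tau = 1e7 * 1.0730e-11 = 1.0730e-04 cm
Step 3: L in um = 1.0730e-04 * 1e4 = 1.073 um

1.073


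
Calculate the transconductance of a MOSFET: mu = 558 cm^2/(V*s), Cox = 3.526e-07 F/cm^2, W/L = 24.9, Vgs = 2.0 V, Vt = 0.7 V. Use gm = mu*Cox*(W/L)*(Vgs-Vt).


Step 1: Vov = Vgs - Vt = 2.0 - 0.7 = 1.3 V
Step 2: gm = mu * Cox * (W/L) * Vov
Step 3: gm = 558 * 3.526e-07 * 24.9 * 1.3 = 6.37e-03 S

6.37e-03


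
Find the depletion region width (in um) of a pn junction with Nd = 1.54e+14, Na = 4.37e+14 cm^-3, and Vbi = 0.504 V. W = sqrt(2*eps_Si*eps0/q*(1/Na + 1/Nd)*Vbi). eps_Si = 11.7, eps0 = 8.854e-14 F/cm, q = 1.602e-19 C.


Step 1: 1/Na + 1/Nd = 1/4.37e+14 + 1/1.54e+14 = 8.78184e-15
Step 2: 2*eps*eps0/q = 2*11.7*8.854e-14/1.602e-19 = 1.293281e+07
Step 3: W^2 = 1.293281e+07 * 8.78184e-15 * 0.504 = 5.72412e-08
Step 4: W = sqrt(5.72412e-08) = 2.393e-04 cm = 2.393 um

2.393


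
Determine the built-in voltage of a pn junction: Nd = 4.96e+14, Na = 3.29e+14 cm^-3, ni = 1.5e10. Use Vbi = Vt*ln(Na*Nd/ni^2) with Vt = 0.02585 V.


Step 1: Compute Na*Nd/ni^2 = 3.29e+14 * 4.96e+14 / (1.5e10)^2 = 7.2526e+08
Step 2: ln(7.2526e+08) = 20.4020
Step 3: Vbi = 0.02585 * 20.4020 = 0.527 V

0.527


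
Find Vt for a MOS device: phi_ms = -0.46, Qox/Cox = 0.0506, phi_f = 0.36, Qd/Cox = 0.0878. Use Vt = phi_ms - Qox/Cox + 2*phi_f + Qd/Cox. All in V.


Step 1: Vt = phi_ms - Qox/Cox + 2*phi_f + Qd/Cox
Step 2: Vt = -0.46 - 0.0506 + 2*0.36 + 0.0878
Step 3: Vt = -0.46 - 0.0506 + 0.72 + 0.0878
Step 4: Vt = 0.2972 V

0.2972


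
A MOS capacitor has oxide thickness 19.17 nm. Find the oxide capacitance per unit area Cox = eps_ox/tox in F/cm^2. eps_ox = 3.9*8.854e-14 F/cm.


Step 1: eps_ox = 3.9 * 8.854e-14 = 3.45306e-13 F/cm
Step 2: tox in cm = 19.17 nm * 1e-7 = 1.9170e-06 cm
Step 3: Cox = 3.45306e-13 / 1.9170e-06 = 1.80e-07 F/cm^2

1.80e-07


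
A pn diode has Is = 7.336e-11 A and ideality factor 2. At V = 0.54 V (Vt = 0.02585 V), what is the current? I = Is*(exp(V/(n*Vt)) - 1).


Step 1: V/(n*Vt) = 0.54/(2*0.02585) = 10.4449
Step 2: exp(10.4449) = 3.4369e+04
Step 3: I = 7.336e-11 * (3.4369e+04 - 1) = 2.52e-06 A

2.52e-06


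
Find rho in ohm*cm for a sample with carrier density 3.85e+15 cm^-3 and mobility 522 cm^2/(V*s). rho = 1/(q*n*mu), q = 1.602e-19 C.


Step 1: sigma = q * n * mu = 1.602e-19 * 3.85e+15 * 522 = 3.21954e-01 S/cm
Step 2: rho = 1 / sigma = 1 / 3.21954e-01 = 3.106 ohm*cm

3.106


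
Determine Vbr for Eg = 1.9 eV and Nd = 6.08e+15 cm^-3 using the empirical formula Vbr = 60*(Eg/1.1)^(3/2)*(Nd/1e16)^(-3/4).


Step 1: Eg/1.1 = 1.9/1.1 = 1.727273
Step 2: (Eg/1.1)^1.5 = 1.727273^1.5 = 2.270082
Step 3: (Nd/1e16)^(-0.75) = (0.608)^(-0.75) = 1.452353
Step 4: Vbr = 60 * 2.270082 * 1.452353 = 197.8 V

197.8


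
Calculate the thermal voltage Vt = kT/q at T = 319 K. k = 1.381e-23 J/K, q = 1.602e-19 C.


Step 1: kT = 1.381e-23 * 319 = 4.40539e-21 J
Step 2: Vt = kT/q = 4.40539e-21 / 1.602e-19
Step 3: Vt = 0.0275 V

0.0275


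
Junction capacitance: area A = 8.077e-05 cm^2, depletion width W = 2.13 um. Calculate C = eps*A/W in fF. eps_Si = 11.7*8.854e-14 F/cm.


Step 1: eps_Si = 11.7 * 8.854e-14 = 1.035918e-12 F/cm
Step 2: W in cm = 2.13 * 1e-4 = 2.13e-04 cm
Step 3: C = 1.035918e-12 * 8.077e-05 / 2.13e-04 = 3.928221e-13 F
Step 4: C = 392.82 fF

392.82


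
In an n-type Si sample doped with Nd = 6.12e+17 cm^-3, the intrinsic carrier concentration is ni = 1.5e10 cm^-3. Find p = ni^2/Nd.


Step 1: Since Nd >> ni, n ≈ Nd = 6.12e+17 cm^-3
Step 2: p = ni^2 / n = (1.5e10)^2 / 6.12e+17
Step 3: p = 2.25e20 / 6.12e+17 = 3.68e+02 cm^-3

3.68e+02
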